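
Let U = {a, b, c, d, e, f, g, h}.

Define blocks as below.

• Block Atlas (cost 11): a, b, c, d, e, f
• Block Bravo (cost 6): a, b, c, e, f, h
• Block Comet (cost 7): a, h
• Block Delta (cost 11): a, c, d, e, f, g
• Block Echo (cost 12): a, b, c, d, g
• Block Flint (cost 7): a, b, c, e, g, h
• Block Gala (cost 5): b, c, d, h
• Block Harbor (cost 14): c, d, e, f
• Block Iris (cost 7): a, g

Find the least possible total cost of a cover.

Delta, Gala together cover every element (Delta ∪ Gala = {a, b, c, d, e, f, g, h}); total cost 11 + 5 = 16.
The greedy pick Bravo, Gala, Flint costs 18; no covering selection beats 16.

16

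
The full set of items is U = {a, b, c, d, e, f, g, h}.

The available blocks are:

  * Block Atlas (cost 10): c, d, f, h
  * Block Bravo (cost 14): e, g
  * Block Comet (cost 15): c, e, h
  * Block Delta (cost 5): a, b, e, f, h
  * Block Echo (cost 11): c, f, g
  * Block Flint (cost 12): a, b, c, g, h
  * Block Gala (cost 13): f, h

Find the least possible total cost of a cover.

26

Atlas, Delta, Echo together cover every item (Atlas ∪ Delta ∪ Echo = {a, b, c, d, e, f, g, h}); total cost 10 + 5 + 11 = 26.
No covering selection has total cost below 26.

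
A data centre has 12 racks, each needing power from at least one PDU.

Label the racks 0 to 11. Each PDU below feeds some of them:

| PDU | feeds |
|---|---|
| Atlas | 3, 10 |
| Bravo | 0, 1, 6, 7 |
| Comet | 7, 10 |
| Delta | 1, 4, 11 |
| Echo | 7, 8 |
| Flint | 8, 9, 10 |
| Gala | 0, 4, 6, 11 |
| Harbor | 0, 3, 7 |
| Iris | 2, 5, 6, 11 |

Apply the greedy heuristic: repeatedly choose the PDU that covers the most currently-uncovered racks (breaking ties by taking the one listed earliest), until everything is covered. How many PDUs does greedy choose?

Greedy: pick Bravo (covers 4 new) → pick Flint (covers 3 new) → pick Iris (covers 3 new) → pick Atlas (covers 1 new) → pick Delta (covers 1 new). Total picks: 5.
(The true minimum cover uses only 4 PDUs, so greedy is not optimal here.)

5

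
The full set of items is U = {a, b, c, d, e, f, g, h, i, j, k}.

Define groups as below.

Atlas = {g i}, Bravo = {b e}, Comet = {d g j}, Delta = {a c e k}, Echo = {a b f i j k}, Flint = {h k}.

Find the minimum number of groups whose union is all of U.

Comet, Delta, Echo, and Flint cover everything between them: the union {a, b, c, d, e, f, g, h, i, j, k} is all of U.
Only Echo contains f, so Echo is forced; the remaining 5 items need at least 3 more groups (each remaining group adds at most 2) — so at least 4 groups are needed, and 4 is optimal.

4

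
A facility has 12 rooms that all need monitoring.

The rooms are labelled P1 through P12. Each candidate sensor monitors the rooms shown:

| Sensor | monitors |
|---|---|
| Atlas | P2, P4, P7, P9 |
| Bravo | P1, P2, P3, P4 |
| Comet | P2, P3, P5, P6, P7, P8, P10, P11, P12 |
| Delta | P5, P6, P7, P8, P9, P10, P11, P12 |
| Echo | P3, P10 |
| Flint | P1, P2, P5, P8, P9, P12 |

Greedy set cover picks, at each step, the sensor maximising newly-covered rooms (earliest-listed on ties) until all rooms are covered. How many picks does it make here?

3

Greedy: pick Comet (covers 9 new) → pick Atlas (covers 2 new) → pick Bravo (covers 1 new). Total picks: 3.
(The true minimum cover uses only 2 sensors, so greedy is not optimal here.)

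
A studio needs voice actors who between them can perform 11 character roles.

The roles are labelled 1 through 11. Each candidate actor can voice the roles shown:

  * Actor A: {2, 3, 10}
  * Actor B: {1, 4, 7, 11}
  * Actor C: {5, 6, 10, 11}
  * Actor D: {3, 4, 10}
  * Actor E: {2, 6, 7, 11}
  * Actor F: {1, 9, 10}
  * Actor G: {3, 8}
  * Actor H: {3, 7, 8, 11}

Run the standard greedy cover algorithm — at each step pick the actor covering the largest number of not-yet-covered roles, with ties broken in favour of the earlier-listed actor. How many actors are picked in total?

5

Greedy: pick B (covers 4 new) → pick A (covers 3 new) → pick C (covers 2 new) → pick F (covers 1 new) → pick G (covers 1 new). Total picks: 5.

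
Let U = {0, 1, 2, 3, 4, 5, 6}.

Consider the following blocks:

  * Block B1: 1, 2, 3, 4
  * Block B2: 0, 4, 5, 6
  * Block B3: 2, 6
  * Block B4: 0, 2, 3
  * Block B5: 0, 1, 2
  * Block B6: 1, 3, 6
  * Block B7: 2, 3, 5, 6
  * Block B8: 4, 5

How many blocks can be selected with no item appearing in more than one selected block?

2

B3, B8 are pairwise disjoint (B3={2,6}; B8={4,5}).
Every remaining block overlaps one of these, and no 3 of the listed blocks are pairwise disjoint, so 2 is the maximum.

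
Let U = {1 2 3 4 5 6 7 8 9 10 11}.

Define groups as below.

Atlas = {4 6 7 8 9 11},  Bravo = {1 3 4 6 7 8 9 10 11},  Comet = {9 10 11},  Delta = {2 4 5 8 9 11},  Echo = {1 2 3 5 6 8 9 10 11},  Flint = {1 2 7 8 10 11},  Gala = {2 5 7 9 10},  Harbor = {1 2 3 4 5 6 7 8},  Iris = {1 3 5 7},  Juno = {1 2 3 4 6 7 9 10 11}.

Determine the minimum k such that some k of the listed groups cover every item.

Echo and Juno together: Echo ∪ Juno = {1, 2, 3, 4, 5, 6, 7, 8, 9, 10, 11} — every item is covered.
No single group has all 11 items (the largest, Bravo, has 9), so 2 is optimal.

2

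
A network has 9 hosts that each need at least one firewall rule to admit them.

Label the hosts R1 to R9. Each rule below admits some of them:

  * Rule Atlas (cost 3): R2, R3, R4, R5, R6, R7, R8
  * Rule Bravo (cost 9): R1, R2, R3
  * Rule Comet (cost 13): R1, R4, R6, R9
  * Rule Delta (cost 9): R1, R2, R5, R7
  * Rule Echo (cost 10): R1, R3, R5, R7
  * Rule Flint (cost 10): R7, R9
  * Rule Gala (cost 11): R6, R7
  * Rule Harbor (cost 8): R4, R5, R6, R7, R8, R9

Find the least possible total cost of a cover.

16

Atlas, Comet together cover every host (Atlas ∪ Comet = {R1, R2, R3, R4, R5, R6, R7, R8, R9}); total cost 3 + 13 = 16.
No covering selection has total cost below 16.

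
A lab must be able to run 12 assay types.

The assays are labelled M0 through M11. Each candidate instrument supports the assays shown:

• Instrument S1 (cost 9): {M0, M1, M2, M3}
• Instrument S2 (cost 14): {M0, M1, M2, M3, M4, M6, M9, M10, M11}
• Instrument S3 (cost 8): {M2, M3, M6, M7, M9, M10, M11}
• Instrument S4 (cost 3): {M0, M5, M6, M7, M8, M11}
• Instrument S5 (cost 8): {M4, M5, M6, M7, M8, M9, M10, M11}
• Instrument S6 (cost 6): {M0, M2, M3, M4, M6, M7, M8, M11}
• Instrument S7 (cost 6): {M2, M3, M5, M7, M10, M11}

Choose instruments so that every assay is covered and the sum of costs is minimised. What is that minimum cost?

17

S2, S4 together cover every assay (S2 ∪ S4 = {M0, M1, M2, M3, M4, M5, M6, M7, M8, M9, M10, M11}); total cost 14 + 3 = 17.
The greedy pick S4, S3, S6, S1 costs 26; no covering selection beats 17.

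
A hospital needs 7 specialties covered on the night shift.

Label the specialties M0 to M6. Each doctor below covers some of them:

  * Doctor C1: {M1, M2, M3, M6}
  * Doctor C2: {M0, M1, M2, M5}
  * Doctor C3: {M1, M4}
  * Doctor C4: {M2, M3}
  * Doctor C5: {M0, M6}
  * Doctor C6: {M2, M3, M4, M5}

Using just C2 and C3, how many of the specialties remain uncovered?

Union of C2, C3 = {M0, M1, M2, M4, M5}.
Not covered: M3, M6 — 2 specialties.

2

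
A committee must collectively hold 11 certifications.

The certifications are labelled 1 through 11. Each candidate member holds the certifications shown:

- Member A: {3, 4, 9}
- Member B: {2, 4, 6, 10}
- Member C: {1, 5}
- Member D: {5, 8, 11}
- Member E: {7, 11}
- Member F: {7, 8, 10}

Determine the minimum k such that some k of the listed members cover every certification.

A and B and C and D and F together: A ∪ B ∪ C ∪ D ∪ F = {1, 2, 3, 4, 5, 6, 7, 8, 9, 10, 11} — every certification is covered.
No 4 of the 6 members cover everything (all 15 combinations miss at least one certification), so 5 is optimal.

5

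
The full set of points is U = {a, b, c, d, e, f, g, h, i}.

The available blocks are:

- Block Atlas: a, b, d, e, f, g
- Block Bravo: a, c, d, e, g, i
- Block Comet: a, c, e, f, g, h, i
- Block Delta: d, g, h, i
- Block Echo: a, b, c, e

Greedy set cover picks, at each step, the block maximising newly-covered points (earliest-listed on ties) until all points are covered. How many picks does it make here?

2

Greedy: pick Comet (covers 7 new) → pick Atlas (covers 2 new). Total picks: 2.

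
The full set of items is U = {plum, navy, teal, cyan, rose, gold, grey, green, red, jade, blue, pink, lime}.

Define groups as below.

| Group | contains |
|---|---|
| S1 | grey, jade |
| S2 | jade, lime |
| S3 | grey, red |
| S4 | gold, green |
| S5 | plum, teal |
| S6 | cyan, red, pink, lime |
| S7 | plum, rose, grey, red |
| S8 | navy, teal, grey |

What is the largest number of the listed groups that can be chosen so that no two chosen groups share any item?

S2, S3, S4, S5 are pairwise disjoint (S2={jade,lime}; S3={grey,red}; S4={gold,green}; S5={plum,teal}).
Every remaining group overlaps one of these, and no 5 of the listed groups are pairwise disjoint, so 4 is the maximum.

4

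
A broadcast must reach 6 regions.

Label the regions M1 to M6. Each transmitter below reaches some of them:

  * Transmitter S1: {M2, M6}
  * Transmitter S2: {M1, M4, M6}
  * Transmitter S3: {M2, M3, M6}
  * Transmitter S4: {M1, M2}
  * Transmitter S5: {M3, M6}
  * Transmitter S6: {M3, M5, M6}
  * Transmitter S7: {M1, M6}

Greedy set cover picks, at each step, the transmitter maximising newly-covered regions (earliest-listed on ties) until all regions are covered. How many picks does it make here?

3

Greedy: pick S2 (covers 3 new) → pick S3 (covers 2 new) → pick S6 (covers 1 new). Total picks: 3.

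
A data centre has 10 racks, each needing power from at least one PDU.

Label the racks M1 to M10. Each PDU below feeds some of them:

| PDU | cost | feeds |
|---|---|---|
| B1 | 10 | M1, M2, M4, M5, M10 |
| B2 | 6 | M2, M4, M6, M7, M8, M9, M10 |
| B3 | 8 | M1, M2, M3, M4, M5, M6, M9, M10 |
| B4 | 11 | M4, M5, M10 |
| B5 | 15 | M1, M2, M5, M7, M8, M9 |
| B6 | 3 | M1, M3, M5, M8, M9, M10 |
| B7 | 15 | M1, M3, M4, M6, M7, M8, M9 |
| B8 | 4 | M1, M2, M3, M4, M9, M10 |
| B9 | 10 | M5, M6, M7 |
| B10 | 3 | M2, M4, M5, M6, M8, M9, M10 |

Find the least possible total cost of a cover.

B2, B6 together cover every rack (B2 ∪ B6 = {M1, M2, M3, M4, M5, M6, M7, M8, M9, M10}); total cost 6 + 3 = 9.
The greedy pick B10, B6, B2 costs 12; no covering selection beats 9.

9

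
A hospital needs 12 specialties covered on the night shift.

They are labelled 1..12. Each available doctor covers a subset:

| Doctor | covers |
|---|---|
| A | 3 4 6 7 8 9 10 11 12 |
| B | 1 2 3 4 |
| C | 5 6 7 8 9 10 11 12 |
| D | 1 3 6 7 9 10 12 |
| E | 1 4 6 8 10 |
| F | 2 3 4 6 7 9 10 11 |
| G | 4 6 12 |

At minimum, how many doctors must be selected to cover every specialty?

B and C together: B ∪ C = {1, 2, 3, 4, 5, 6, 7, 8, 9, 10, 11, 12} — every specialty is covered.
No single doctor has all 12 specialties (the largest, A, has 9), so 2 is optimal.

2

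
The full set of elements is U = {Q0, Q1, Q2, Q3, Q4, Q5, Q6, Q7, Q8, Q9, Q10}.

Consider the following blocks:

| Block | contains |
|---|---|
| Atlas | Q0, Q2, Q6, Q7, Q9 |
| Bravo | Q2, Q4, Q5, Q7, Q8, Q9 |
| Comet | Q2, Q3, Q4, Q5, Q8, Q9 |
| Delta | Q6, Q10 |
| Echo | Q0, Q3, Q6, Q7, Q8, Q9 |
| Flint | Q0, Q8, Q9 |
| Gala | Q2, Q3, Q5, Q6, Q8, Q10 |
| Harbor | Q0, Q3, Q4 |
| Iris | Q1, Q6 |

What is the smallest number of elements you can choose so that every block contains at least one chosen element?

H = {Q3, Q6, Q8} meets every block (each contains at least one member of H), and |H| = 3.
No choice of 2 elements meets every block, so 3 is the minimum.

3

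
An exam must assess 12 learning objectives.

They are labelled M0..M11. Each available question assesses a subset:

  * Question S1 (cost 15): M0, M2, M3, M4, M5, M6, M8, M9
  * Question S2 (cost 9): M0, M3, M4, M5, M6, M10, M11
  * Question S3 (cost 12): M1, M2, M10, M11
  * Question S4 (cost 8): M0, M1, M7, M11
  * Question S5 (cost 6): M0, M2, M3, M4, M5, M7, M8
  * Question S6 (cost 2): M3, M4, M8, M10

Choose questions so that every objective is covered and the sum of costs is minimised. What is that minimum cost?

S1, S4, S6 together cover every objective (S1 ∪ S4 ∪ S6 = {M0, M1, M2, M3, M4, M5, M6, M7, M8, M9, M10, M11}); total cost 15 + 8 + 2 = 25.
The greedy pick S6, S5, S4, S1 costs 31; no covering selection beats 25.

25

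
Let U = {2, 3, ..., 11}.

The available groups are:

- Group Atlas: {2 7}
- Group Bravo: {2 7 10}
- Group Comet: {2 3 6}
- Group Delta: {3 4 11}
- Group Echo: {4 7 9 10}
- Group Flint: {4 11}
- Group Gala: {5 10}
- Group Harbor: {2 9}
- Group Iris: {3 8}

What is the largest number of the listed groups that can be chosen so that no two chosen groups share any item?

4

Flint, Gala, Harbor, Iris are pairwise disjoint (Flint={4,11}; Gala={5,10}; Harbor={2,9}; Iris={3,8}).
Every remaining group overlaps one of these, and no 5 of the listed groups are pairwise disjoint, so 4 is the maximum.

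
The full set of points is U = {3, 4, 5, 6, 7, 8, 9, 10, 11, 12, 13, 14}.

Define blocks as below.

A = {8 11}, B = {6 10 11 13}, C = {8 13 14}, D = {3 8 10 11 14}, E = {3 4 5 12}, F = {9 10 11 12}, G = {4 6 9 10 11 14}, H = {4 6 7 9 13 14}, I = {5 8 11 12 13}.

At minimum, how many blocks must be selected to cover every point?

D, H, and I cover everything between them: the union {3, 4, 5, 6, 7, 8, 9, 10, 11, 12, 13, 14} is all of U.
Only H contains 7, so H is forced; the remaining 6 points need at least 2 more blocks (each remaining block adds at most 4) — so at least 3 blocks are needed, and 3 is optimal.

3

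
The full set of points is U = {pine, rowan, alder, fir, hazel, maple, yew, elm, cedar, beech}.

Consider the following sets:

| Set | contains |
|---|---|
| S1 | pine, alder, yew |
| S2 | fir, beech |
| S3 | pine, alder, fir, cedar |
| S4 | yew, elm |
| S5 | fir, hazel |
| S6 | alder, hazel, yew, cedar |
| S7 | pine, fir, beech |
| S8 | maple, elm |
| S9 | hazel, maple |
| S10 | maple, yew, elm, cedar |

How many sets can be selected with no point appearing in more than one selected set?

S2, S4, S9 are pairwise disjoint (S2={fir,beech}; S4={yew,elm}; S9={hazel,maple}).
Every remaining set overlaps one of these, and no 4 of the listed sets are pairwise disjoint, so 3 is the maximum.

3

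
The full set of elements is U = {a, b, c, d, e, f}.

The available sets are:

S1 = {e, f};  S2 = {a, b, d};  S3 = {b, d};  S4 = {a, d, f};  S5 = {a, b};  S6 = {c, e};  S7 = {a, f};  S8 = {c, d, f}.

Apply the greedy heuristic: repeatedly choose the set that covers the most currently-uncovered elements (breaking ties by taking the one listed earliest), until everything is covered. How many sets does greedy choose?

Greedy: pick S2 (covers 3 new) → pick S1 (covers 2 new) → pick S6 (covers 1 new). Total picks: 3.

3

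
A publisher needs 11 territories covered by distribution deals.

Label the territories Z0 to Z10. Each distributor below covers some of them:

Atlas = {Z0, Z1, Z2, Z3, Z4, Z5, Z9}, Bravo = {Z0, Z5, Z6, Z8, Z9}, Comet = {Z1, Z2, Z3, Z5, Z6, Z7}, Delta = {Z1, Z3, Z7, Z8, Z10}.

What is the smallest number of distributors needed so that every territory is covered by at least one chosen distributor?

Atlas and Bravo and Delta together: Atlas ∪ Bravo ∪ Delta = {Z0, Z1, Z2, Z3, Z4, Z5, Z6, Z7, Z8, Z9, Z10} — every territory is covered.
Only Atlas contains Z4, so Atlas is forced; the remaining 4 territories need at least 2 more distributors (each remaining distributor adds at most 3) — so at least 3 distributors are needed, and 3 is optimal.

3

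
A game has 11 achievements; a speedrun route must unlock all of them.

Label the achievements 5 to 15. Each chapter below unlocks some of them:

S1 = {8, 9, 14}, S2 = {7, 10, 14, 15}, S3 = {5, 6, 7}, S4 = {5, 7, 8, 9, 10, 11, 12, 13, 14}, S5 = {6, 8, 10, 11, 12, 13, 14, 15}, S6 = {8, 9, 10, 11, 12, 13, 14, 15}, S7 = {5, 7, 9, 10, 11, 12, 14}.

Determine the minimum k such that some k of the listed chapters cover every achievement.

2

Take {S3, S6}. Their union is {5, 6, 7, 8, 9, 10, 11, 12, 13, 14, 15}, which is all 11 achievements.
No single chapter has all 11 achievements (the largest, S4, has 9), so 2 is optimal.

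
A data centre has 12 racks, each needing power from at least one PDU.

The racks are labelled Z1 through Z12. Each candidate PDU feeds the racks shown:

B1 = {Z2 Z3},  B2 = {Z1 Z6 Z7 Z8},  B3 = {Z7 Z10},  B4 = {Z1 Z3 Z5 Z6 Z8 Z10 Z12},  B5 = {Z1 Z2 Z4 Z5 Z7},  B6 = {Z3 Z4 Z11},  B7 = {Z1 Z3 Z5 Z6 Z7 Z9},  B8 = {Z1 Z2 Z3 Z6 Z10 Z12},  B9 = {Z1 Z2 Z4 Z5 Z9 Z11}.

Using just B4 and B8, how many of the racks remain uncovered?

4

Union of B4, B8 = {Z1, Z2, Z3, Z5, Z6, Z8, Z10, Z12}.
Not covered: Z4, Z7, Z9, Z11 — 4 racks.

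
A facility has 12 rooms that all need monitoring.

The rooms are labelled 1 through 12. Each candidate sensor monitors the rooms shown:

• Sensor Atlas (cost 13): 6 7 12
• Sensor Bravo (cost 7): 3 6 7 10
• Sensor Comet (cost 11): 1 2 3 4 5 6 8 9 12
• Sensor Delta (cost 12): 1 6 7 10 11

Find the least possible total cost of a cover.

23

Comet, Delta together cover every room (Comet ∪ Delta = {1, 2, 3, 4, 5, 6, 7, 8, 9, 10, 11, 12}); total cost 11 + 12 = 23.
The greedy pick Comet, Bravo, Delta costs 30; no covering selection beats 23.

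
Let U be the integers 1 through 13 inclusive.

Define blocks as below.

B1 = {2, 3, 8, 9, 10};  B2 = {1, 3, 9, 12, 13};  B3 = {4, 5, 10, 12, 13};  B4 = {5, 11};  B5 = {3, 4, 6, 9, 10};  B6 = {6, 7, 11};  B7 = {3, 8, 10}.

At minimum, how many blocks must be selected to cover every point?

4

B1 and B2 and B3 and B6 together: B1 ∪ B2 ∪ B3 ∪ B6 = {1, 2, 3, 4, 5, 6, 7, 8, 9, 10, 11, 12, 13} — every point is covered.
Only B2 contains 1, so B2 is forced; the remaining 8 points need at least 3 more blocks (each remaining block adds at most 3) — so at least 4 blocks are needed, and 4 is optimal.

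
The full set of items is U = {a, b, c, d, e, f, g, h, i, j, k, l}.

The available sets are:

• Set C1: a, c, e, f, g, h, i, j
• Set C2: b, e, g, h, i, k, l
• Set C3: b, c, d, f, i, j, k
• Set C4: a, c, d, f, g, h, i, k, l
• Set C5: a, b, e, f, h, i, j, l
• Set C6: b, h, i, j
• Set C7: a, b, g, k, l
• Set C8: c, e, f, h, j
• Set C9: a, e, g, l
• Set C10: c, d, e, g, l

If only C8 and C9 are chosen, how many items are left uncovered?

4

Union of C8, C9 = {a, c, e, f, g, h, j, l}.
Not covered: b, d, i, k — 4 items.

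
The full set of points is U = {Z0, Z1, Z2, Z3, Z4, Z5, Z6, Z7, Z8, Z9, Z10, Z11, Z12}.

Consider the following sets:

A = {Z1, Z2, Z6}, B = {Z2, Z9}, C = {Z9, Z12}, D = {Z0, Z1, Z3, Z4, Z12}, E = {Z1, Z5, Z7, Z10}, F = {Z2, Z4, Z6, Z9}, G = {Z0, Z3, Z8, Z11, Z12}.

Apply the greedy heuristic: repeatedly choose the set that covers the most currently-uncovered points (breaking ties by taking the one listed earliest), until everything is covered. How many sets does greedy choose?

4

Greedy: pick D (covers 5 new) → pick E (covers 3 new) → pick F (covers 3 new) → pick G (covers 2 new). Total picks: 4.
(The true minimum cover uses only 3 sets, so greedy is not optimal here.)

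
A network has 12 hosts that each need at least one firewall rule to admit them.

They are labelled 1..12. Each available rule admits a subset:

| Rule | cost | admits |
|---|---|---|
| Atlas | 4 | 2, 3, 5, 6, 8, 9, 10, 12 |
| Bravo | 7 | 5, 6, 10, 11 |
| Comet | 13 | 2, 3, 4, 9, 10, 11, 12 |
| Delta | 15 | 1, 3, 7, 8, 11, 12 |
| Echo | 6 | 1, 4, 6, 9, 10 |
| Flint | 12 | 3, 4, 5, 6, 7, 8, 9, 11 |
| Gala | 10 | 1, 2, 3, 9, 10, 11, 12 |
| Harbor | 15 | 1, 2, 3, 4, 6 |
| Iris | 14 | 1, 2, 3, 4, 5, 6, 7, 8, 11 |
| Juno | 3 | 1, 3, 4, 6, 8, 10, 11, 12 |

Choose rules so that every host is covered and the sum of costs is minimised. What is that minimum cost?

18

Atlas, Iris together cover every host (Atlas ∪ Iris = {1, 2, 3, 4, 5, 6, 7, 8, 9, 10, 11, 12}); total cost 4 + 14 = 18.
The greedy pick Juno, Atlas, Flint costs 19; no covering selection beats 18.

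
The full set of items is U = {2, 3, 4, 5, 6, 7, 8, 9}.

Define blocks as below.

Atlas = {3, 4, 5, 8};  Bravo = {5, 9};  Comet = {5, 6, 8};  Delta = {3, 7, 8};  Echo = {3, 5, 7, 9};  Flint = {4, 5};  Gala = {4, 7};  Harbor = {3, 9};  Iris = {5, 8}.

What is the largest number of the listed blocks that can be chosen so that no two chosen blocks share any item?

3

Comet, Gala, Harbor are pairwise disjoint (Comet={5,6,8}; Gala={4,7}; Harbor={3,9}).
Every remaining block overlaps one of these, and no 4 of the listed blocks are pairwise disjoint, so 3 is the maximum.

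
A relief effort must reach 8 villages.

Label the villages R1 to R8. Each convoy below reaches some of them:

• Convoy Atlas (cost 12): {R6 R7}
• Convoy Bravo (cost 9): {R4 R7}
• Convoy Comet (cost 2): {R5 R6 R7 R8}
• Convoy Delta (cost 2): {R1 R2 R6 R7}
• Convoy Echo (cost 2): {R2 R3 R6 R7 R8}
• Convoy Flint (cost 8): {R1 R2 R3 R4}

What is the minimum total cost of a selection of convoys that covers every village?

Comet, Flint together cover every village (Comet ∪ Flint = {R1, R2, R3, R4, R5, R6, R7, R8}); total cost 2 + 8 = 10.
The greedy pick Echo, Comet, Delta, Flint costs 14; no covering selection beats 10.

10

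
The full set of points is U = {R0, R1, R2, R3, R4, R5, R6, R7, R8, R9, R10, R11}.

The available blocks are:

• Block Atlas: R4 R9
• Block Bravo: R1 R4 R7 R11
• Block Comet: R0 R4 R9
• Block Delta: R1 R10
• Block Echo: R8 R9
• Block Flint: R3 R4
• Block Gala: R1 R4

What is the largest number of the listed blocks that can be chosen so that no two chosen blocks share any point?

3

Delta, Echo, Flint are pairwise disjoint (Delta={R1,R10}; Echo={R8,R9}; Flint={R3,R4}).
Every remaining block overlaps one of these, and no 4 of the listed blocks are pairwise disjoint, so 3 is the maximum.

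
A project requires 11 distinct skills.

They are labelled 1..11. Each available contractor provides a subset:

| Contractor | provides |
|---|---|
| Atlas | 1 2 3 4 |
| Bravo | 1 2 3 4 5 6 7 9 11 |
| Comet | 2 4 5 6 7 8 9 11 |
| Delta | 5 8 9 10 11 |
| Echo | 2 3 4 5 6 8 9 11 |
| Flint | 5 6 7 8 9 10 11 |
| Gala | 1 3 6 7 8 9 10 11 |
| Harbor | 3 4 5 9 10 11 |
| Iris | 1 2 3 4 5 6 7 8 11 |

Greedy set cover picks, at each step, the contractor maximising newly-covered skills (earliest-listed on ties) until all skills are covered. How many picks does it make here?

2

Greedy: pick Bravo (covers 9 new) → pick Delta (covers 2 new). Total picks: 2.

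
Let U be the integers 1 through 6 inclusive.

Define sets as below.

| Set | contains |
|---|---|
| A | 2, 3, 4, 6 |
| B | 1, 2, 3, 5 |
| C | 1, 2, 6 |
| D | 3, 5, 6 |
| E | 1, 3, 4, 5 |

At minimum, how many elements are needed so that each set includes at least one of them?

2

The 2 elements {5, 6} hit every set.
No single element lies in every set, so at least 2 are needed and 2 is optimal.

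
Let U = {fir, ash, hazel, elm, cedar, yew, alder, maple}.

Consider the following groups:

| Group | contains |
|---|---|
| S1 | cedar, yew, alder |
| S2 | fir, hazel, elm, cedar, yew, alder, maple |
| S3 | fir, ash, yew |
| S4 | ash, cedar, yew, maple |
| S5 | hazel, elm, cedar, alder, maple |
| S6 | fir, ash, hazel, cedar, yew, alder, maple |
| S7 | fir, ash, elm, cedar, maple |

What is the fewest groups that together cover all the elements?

2

Take {S2, S6}. Their union is {fir, ash, hazel, elm, cedar, yew, alder, maple}, which is all 8 elements.
No single group has all 8 elements (the largest, S2, has 7), so 2 is optimal.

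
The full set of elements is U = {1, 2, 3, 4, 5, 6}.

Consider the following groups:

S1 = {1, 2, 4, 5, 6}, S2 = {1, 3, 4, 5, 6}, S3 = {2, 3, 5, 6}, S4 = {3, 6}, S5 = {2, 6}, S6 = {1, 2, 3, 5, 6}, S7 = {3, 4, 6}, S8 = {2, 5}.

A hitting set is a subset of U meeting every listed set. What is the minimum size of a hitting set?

2

The 2 elements {2, 6} hit every group.
The groups S7, S8 are pairwise disjoint, so any hitting set needs a separate element for each — at least 2. Hence 2 is optimal.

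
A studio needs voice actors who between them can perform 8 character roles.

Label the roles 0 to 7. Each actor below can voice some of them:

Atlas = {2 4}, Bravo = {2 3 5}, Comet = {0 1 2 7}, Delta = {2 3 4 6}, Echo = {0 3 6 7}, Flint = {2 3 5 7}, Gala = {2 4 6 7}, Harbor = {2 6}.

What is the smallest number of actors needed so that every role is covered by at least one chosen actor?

3

Take {Bravo, Comet, Delta}. Their union is {0, 1, 2, 3, 4, 5, 6, 7}, which is all 8 roles.
Only Comet contains 1, so Comet is forced; the remaining 4 roles need at least 2 more actors (each remaining actor adds at most 3) — so at least 3 actors are needed, and 3 is optimal.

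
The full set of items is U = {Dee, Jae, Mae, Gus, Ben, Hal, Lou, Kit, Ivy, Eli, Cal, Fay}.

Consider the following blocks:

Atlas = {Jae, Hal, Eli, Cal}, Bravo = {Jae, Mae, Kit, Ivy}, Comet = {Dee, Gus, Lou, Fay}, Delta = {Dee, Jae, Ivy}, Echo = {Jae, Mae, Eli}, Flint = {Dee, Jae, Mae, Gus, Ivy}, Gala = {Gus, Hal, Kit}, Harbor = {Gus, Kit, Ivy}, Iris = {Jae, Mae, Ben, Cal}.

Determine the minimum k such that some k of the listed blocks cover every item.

Atlas, Comet, Harbor, and Iris cover everything between them: the union {Dee, Jae, Mae, Gus, Ben, Hal, Lou, Kit, Ivy, Eli, Cal, Fay} is all of U.
No 3 of the 9 blocks cover everything (all 84 combinations miss at least one item), so 4 is optimal.

4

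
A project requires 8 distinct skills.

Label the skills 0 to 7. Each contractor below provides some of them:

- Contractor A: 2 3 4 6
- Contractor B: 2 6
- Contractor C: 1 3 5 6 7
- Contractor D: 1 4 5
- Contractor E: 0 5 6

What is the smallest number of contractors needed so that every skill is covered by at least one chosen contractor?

A and C and E together: A ∪ C ∪ E = {0, 1, 2, 3, 4, 5, 6, 7} — every skill is covered.
Only E contains 0, so E is forced; the remaining 5 skills need at least 2 more contractors (each remaining contractor adds at most 3) — so at least 3 contractors are needed, and 3 is optimal.

3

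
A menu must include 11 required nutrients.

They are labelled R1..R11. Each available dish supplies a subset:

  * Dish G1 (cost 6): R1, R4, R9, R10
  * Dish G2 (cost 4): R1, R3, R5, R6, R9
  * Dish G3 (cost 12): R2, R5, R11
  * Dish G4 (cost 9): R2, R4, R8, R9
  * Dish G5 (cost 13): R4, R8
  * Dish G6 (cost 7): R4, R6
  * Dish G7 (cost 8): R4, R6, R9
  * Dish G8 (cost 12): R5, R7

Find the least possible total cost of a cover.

G1, G2, G3, G4, G8 together cover every nutrient (G1 ∪ G2 ∪ G3 ∪ G4 ∪ G8 = {R1, R2, R3, R4, R5, R6, R7, R8, R9, R10, R11}); total cost 6 + 4 + 12 + 9 + 12 = 43.
No covering selection has total cost below 43.

43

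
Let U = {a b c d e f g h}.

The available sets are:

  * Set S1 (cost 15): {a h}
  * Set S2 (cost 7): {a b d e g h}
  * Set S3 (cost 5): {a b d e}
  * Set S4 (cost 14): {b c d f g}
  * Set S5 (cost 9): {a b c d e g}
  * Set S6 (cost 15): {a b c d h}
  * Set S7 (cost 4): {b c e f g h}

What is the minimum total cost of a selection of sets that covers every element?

9

S3, S7 together cover every element (S3 ∪ S7 = {a, b, c, d, e, f, g, h}); total cost 5 + 4 = 9.
No covering selection has total cost below 9.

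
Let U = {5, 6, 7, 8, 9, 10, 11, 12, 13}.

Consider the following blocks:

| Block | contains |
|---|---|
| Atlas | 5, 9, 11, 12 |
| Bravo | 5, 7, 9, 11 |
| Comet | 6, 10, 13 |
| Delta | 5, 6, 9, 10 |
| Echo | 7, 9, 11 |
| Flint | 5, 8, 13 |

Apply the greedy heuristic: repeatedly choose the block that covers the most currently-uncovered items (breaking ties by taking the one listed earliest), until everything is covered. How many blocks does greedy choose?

4

Greedy: pick Atlas (covers 4 new) → pick Comet (covers 3 new) → pick Bravo (covers 1 new) → pick Flint (covers 1 new). Total picks: 4.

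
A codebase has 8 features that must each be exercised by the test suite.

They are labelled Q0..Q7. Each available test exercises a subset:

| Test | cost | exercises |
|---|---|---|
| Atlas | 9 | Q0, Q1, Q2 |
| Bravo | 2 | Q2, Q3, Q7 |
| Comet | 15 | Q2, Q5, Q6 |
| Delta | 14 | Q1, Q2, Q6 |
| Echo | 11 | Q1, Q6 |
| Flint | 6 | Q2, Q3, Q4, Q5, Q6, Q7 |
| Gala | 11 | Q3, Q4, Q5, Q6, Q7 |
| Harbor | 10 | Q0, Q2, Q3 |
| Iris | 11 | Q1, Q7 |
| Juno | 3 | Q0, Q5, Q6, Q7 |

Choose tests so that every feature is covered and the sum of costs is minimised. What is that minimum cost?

Atlas, Flint together cover every feature (Atlas ∪ Flint = {Q0, Q1, Q2, Q3, Q4, Q5, Q6, Q7}); total cost 9 + 6 = 15.
The greedy pick Bravo, Juno, Flint, Atlas costs 20; no covering selection beats 15.

15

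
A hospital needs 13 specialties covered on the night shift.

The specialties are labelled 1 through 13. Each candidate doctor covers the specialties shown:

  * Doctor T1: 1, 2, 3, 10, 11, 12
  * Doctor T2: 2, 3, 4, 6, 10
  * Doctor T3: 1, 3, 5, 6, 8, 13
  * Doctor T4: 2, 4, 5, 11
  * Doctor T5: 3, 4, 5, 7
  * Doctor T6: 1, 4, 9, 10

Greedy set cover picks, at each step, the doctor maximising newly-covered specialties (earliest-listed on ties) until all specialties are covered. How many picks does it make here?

Greedy: pick T1 (covers 6 new) → pick T3 (covers 4 new) → pick T5 (covers 2 new) → pick T6 (covers 1 new). Total picks: 4.

4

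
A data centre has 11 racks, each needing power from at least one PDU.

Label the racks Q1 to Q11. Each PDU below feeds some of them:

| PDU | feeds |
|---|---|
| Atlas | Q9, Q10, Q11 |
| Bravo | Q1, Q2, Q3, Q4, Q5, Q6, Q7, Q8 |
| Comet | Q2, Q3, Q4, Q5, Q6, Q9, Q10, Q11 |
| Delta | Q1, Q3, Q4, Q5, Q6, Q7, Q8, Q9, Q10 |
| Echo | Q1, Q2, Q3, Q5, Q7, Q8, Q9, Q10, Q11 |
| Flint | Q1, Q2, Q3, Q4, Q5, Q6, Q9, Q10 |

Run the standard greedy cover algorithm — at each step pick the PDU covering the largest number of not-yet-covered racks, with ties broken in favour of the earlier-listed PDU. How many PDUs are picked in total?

Greedy: pick Delta (covers 9 new) → pick Comet (covers 2 new). Total picks: 2.

2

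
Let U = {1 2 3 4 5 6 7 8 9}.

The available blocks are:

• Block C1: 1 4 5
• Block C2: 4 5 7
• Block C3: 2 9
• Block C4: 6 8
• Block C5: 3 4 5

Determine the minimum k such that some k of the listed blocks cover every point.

5

C1 and C2 and C3 and C4 and C5 together: C1 ∪ C2 ∪ C3 ∪ C4 ∪ C5 = {1, 2, 3, 4, 5, 6, 7, 8, 9} — every point is covered.
No 4 of the 5 blocks cover everything (all 5 combinations miss at least one point), so 5 is optimal.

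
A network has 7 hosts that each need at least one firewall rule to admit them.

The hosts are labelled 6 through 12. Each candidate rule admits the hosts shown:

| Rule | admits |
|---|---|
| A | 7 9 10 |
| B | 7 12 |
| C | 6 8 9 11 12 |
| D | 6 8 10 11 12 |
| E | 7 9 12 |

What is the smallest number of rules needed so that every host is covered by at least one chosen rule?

A and D together: A ∪ D = {6, 7, 8, 9, 10, 11, 12} — every host is covered.
No single rule has all 7 hosts (the largest, C, has 5), so 2 is optimal.

2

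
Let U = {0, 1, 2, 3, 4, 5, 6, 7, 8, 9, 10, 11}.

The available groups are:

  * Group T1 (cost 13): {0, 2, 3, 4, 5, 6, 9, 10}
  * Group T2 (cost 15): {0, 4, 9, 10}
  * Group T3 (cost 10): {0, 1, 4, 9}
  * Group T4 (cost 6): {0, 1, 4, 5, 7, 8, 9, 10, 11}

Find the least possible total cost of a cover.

19

T1, T4 together cover every point (T1 ∪ T4 = {0, 1, 2, 3, 4, 5, 6, 7, 8, 9, 10, 11}); total cost 13 + 6 = 19.
No covering selection has total cost below 19.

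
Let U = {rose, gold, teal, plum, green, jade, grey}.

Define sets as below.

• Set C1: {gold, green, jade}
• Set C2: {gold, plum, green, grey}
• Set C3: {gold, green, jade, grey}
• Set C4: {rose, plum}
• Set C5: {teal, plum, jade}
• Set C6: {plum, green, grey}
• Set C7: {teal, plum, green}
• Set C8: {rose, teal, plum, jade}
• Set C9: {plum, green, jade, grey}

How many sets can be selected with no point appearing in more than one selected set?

C1, C4 are pairwise disjoint (C1={gold,green,jade}; C4={rose,plum}).
Every remaining set overlaps one of these, and no 3 of the listed sets are pairwise disjoint, so 2 is the maximum.

2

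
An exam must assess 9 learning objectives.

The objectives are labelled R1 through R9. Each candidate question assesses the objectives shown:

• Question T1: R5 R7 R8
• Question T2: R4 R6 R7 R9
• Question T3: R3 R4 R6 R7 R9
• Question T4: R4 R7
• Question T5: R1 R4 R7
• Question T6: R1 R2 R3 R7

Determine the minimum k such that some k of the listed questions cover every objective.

3

T1 and T2 and T6 together: T1 ∪ T2 ∪ T6 = {R1, R2, R3, R4, R5, R6, R7, R8, R9} — every objective is covered.
Only T6 contains R2, so T6 is forced; the remaining 5 objectives need at least 2 more questions (each remaining question adds at most 3) — so at least 3 questions are needed, and 3 is optimal.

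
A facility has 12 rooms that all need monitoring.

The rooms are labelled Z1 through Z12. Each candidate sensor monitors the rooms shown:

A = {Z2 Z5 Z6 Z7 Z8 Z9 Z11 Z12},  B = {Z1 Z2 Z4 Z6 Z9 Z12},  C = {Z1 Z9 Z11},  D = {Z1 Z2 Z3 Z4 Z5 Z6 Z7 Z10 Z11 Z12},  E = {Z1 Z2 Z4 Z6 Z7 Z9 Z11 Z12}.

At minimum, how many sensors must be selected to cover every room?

Take {A, D}. Their union is {Z1, Z2, Z3, Z4, Z5, Z6, Z7, Z8, Z9, Z10, Z11, Z12}, which is all 12 rooms.
No single sensor has all 12 rooms (the largest, D, has 10), so 2 is optimal.

2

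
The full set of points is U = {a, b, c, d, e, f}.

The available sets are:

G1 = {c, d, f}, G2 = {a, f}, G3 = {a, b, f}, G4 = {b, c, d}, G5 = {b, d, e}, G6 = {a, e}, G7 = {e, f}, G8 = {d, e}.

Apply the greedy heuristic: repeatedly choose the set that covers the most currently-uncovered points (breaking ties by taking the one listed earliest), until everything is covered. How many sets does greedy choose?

Greedy: pick G1 (covers 3 new) → pick G3 (covers 2 new) → pick G5 (covers 1 new). Total picks: 3.

3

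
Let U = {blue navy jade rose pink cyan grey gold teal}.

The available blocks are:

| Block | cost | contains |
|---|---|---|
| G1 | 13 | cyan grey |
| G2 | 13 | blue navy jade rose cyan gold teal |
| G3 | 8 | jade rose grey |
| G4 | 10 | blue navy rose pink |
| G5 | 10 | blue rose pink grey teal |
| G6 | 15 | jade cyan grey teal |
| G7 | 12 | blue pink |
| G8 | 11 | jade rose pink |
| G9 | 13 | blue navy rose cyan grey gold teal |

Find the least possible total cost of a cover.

G2, G5 together cover every element (G2 ∪ G5 = {blue, navy, jade, rose, pink, cyan, grey, gold, teal}); total cost 13 + 10 = 23.
No covering selection has total cost below 23.

23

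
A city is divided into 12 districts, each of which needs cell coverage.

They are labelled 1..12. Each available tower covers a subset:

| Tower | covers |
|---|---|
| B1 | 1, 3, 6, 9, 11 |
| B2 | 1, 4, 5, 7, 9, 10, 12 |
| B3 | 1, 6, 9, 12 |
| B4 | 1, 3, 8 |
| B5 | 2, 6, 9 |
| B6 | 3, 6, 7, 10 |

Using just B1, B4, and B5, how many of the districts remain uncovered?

Union of B1, B4, B5 = {1, 2, 3, 6, 8, 9, 11}.
Not covered: 4, 5, 7, 10, 12 — 5 districts.

5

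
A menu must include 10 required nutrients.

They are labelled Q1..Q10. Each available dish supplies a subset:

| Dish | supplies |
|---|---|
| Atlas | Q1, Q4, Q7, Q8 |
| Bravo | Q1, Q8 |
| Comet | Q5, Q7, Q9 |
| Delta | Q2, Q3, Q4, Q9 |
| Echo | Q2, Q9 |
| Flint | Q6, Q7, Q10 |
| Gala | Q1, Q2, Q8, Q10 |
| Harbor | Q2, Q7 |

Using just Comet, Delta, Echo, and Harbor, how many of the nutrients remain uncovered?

Union of Comet, Delta, Echo, Harbor = {Q2, Q3, Q4, Q5, Q7, Q9}.
Not covered: Q1, Q6, Q8, Q10 — 4 nutrients.

4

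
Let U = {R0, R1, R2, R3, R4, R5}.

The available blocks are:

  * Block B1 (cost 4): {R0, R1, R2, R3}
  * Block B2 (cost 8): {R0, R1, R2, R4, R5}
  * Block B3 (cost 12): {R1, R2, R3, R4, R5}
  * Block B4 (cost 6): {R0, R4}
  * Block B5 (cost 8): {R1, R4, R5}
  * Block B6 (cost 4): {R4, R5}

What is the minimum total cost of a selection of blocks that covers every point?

8

B1, B6 together cover every point (B1 ∪ B6 = {R0, R1, R2, R3, R4, R5}); total cost 4 + 4 = 8.
No covering selection has total cost below 8.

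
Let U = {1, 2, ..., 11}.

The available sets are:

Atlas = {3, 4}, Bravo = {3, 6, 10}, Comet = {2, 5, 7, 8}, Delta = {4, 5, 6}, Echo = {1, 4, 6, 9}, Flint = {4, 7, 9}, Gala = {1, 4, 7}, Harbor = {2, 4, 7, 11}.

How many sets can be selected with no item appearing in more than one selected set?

Bravo, Comet are pairwise disjoint (Bravo={3,6,10}; Comet={2,5,7,8}).
Every remaining set overlaps one of these, and no 3 of the listed sets are pairwise disjoint, so 2 is the maximum.

2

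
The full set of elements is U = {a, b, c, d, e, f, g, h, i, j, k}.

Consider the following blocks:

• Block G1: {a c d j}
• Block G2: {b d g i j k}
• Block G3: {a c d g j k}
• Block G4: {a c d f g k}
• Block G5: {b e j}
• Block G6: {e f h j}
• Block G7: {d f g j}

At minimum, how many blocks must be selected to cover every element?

G2, G3, and G6 cover everything between them: the union {a, b, c, d, e, f, g, h, i, j, k} is all of U.
Only G6 contains h, so G6 is forced; the remaining 7 elements need at least 2 more blocks (each remaining block adds at most 5) — so at least 3 blocks are needed, and 3 is optimal.

3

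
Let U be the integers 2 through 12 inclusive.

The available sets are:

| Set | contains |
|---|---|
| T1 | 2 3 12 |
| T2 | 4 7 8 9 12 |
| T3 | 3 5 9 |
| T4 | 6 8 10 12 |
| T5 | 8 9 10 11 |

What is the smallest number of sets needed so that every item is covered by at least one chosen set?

5

T1, T2, T3, T4, and T5 cover everything between them: the union {2, 3, 4, 5, 6, 7, 8, 9, 10, 11, 12} is all of U.
No 4 of the 5 sets cover everything (all 5 combinations miss at least one item), so 5 is optimal.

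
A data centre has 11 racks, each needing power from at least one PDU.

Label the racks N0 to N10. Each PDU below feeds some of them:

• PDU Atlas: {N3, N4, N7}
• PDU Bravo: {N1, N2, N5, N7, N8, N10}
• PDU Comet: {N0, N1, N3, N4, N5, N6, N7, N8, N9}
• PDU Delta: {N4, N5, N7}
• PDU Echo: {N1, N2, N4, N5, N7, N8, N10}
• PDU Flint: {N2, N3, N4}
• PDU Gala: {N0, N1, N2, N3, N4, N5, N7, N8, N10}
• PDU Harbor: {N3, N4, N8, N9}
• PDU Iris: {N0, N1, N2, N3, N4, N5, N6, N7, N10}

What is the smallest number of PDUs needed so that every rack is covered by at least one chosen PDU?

Take {Harbor, Iris}. Their union is {N0, N1, N2, N3, N4, N5, N6, N7, N8, N9, N10}, which is all 11 racks.
No single PDU has all 11 racks (the largest, Comet, has 9), so 2 is optimal.

2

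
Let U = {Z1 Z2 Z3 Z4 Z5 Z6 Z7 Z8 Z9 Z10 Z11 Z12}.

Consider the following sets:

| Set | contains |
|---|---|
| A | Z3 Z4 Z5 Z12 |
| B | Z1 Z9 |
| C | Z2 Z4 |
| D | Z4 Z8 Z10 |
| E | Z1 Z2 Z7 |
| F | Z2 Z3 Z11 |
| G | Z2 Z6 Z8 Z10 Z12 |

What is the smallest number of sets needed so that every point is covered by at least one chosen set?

Take {A, B, E, F, G}. Their union is {Z1, Z2, Z3, Z4, Z5, Z6, Z7, Z8, Z9, Z10, Z11, Z12}, which is all 12 points.
No 4 of the 7 sets cover everything (all 35 combinations miss at least one point), so 5 is optimal.

5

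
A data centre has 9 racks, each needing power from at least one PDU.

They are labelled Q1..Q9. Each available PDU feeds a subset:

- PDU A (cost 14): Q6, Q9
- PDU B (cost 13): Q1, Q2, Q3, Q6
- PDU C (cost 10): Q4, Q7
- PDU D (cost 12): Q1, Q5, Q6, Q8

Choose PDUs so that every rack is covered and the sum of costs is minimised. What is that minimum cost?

A, B, C, D together cover every rack (A ∪ B ∪ C ∪ D = {Q1, Q2, Q3, Q4, Q5, Q6, Q7, Q8, Q9}); total cost 14 + 13 + 10 + 12 = 49.
No covering selection has total cost below 49.

49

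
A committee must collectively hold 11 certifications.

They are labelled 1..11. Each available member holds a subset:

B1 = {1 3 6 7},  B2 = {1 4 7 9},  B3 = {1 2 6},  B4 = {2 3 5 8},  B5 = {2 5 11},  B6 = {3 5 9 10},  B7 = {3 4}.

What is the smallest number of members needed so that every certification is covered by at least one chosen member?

Take {B1, B4, B5, B6, B7}. Their union is {1, 2, 3, 4, 5, 6, 7, 8, 9, 10, 11}, which is all 11 certifications.
No 4 of the 7 members cover everything (all 35 combinations miss at least one certification), so 5 is optimal.

5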